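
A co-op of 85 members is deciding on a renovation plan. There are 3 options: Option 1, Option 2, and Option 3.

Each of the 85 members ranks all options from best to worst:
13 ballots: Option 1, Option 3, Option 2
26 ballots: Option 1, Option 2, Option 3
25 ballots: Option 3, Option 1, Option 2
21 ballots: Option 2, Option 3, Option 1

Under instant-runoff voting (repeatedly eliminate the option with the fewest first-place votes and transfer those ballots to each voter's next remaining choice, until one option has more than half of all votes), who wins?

Option 3

Round 1: Option 1 39, Option 2 21, Option 3 25. Option 2 eliminated.
Round 2: Option 1 39, Option 3 46. Option 3 has a majority (≥43).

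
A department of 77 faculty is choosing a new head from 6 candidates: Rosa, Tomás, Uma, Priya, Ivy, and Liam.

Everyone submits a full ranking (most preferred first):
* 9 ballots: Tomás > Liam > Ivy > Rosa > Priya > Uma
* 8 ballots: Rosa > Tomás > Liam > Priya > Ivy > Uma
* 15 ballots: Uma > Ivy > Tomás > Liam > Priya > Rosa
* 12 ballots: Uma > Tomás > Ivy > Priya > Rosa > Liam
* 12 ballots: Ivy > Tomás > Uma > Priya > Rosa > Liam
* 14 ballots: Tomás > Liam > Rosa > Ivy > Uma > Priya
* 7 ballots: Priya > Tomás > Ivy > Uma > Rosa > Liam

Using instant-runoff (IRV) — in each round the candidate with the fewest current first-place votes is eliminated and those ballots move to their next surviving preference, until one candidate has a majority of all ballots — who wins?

Round 1: Rosa 8, Tomás 23, Uma 27, Priya 7, Ivy 12, Liam 0. Liam eliminated.
Round 2: Rosa 8, Tomás 23, Uma 27, Priya 7, Ivy 12. Priya eliminated.
Round 3: Rosa 8, Tomás 30, Uma 27, Ivy 12. Rosa eliminated.
Round 4: Tomás 38, Uma 27, Ivy 12. Ivy eliminated.
Round 5: Tomás 50, Uma 27. Tomás has a majority (≥39).

Tomás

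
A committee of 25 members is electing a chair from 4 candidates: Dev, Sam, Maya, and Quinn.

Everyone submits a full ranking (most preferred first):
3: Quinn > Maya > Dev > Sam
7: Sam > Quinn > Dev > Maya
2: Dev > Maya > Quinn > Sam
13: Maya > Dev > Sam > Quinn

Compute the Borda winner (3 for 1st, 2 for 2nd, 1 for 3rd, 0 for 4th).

Maya

Dev: 3×1 + 7×1 + 2×3 + 13×2 = 42
Sam: 3×0 + 7×3 + 2×0 + 13×1 = 34
Maya: 3×2 + 7×0 + 2×2 + 13×3 = 49
Quinn: 3×3 + 7×2 + 2×1 + 13×0 = 25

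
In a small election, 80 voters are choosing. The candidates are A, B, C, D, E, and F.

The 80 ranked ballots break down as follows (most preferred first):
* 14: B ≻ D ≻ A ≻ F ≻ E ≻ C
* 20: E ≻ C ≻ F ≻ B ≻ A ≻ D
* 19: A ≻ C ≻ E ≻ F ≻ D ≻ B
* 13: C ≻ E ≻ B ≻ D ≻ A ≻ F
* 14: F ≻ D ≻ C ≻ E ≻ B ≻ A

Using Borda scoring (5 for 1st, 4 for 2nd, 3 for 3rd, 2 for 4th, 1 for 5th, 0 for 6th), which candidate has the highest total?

C

A: 14×3 + 20×1 + 19×5 + 13×1 + 14×0 = 170
B: 14×5 + 20×2 + 19×0 + 13×3 + 14×1 = 163
C: 14×0 + 20×4 + 19×4 + 13×5 + 14×3 = 263
D: 14×4 + 20×0 + 19×1 + 13×2 + 14×4 = 157
E: 14×1 + 20×5 + 19×3 + 13×4 + 14×2 = 251
F: 14×2 + 20×3 + 19×2 + 13×0 + 14×5 = 196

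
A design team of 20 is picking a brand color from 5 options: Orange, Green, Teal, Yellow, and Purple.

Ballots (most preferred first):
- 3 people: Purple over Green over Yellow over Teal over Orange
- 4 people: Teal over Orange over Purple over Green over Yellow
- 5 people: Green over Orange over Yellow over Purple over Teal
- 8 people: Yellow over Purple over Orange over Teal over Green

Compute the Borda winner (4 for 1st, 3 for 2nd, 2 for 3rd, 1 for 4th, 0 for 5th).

Orange: 3×0 + 4×3 + 5×3 + 8×2 = 43
Green: 3×3 + 4×1 + 5×4 + 8×0 = 33
Teal: 3×1 + 4×4 + 5×0 + 8×1 = 27
Yellow: 3×2 + 4×0 + 5×2 + 8×4 = 48
Purple: 3×4 + 4×2 + 5×1 + 8×3 = 49

Purple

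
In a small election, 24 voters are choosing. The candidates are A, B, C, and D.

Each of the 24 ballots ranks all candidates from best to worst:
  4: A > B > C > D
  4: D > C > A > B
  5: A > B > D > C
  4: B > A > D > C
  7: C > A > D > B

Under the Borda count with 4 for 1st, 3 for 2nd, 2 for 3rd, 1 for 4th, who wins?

A

A: 4×4 + 4×2 + 5×4 + 4×3 + 7×3 = 77
B: 4×3 + 4×1 + 5×3 + 4×4 + 7×1 = 54
C: 4×2 + 4×3 + 5×1 + 4×1 + 7×4 = 57
D: 4×1 + 4×4 + 5×2 + 4×2 + 7×2 = 52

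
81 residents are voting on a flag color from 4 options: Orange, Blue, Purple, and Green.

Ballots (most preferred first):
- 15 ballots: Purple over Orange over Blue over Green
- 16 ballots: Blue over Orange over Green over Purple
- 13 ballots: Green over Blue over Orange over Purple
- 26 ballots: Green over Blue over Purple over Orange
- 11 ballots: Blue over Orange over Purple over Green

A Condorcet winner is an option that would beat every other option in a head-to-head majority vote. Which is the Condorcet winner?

Blue

Blue vs Orange: 66–15
Blue vs Purple: 66–15
Blue vs Green: 42–39
Blue beats every other option.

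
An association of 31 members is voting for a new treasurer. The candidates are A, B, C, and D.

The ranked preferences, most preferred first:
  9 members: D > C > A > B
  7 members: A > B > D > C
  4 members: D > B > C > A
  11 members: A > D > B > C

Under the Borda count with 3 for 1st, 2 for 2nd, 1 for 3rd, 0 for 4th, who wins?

A: 9×1 + 7×3 + 4×0 + 11×3 = 63
B: 9×0 + 7×2 + 4×2 + 11×1 = 33
C: 9×2 + 7×0 + 4×1 + 11×0 = 22
D: 9×3 + 7×1 + 4×3 + 11×2 = 68

D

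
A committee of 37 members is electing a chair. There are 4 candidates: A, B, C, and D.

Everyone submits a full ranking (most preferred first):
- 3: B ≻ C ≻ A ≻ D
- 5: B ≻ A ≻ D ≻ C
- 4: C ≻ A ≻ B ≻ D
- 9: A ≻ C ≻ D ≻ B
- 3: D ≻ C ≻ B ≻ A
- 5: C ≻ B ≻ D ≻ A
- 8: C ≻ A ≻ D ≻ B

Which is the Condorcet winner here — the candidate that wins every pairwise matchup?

C vs A: 23–14
C vs B: 29–8
C vs D: 29–8
C beats every other candidate.

C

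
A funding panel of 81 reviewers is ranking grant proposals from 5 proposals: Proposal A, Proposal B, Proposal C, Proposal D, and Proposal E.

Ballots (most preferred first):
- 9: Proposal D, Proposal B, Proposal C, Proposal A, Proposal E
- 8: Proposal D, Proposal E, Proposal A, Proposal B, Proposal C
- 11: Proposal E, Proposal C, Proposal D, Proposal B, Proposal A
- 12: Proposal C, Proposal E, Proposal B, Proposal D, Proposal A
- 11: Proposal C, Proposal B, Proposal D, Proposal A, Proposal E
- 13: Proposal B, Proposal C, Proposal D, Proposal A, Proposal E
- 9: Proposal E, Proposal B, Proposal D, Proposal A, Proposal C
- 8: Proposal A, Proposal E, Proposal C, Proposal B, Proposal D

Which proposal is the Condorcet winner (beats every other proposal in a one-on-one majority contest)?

Proposal C

Proposal C vs Proposal A: 56–25
Proposal C vs Proposal B: 42–39
Proposal C vs Proposal D: 55–26
Proposal C vs Proposal E: 45–36
Proposal C beats every other proposal.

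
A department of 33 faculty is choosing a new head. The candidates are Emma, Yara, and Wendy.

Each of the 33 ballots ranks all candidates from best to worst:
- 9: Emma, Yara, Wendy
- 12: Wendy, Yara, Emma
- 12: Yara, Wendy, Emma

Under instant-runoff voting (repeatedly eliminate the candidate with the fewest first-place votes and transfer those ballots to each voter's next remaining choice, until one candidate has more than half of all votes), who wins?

Yara

Round 1: Emma 9, Yara 12, Wendy 12. Emma eliminated.
Round 2: Yara 21, Wendy 12. Yara has a majority (≥17).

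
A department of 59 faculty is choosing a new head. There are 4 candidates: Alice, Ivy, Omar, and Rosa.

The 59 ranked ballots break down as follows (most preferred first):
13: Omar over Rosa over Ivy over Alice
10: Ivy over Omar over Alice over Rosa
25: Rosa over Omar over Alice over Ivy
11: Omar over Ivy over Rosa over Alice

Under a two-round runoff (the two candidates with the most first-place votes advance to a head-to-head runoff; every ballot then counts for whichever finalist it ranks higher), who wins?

Round 1 first-place votes: Alice 0, Ivy 10, Omar 24, Rosa 25. Rosa and Omar advance.
Runoff: Rosa is ranked above Omar on 25 ballots, Omar above Rosa on 34.

Omar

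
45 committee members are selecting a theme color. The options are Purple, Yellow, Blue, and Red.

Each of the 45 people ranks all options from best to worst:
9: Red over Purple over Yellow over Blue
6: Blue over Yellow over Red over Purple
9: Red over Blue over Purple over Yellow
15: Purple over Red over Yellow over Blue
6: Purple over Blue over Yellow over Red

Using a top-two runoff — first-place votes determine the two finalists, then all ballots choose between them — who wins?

Round 1 first-place votes: Purple 21, Yellow 0, Blue 6, Red 18. Purple and Red advance.
Runoff: Purple is ranked above Red on 21 ballots, Red above Purple on 24.

Red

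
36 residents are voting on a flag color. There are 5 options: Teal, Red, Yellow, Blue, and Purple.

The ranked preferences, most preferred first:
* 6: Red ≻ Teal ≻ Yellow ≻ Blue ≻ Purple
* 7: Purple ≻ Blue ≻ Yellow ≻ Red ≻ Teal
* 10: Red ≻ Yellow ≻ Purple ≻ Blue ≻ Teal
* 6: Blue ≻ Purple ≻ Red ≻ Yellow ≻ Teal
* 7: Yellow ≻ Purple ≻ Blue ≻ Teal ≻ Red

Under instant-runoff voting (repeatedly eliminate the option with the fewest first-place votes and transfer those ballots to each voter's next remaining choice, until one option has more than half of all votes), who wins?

Round 1: Teal 0, Red 16, Yellow 7, Blue 6, Purple 7. Teal eliminated.
Round 2: Red 16, Yellow 7, Blue 6, Purple 7. Blue eliminated.
Round 3: Red 16, Yellow 7, Purple 13. Yellow eliminated.
Round 4: Red 16, Purple 20. Purple has a majority (≥19).

Purple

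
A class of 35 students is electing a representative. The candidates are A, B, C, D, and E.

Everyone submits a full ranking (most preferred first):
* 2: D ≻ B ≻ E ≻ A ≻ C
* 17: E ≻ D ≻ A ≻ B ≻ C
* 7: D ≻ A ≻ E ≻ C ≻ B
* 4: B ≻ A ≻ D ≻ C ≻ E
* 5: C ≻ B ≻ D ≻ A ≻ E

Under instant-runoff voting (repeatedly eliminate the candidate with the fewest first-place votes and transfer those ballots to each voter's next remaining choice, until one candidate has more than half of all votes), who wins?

D

Round 1: A 0, B 4, C 5, D 9, E 17. A eliminated.
Round 2: B 4, C 5, D 9, E 17. B eliminated.
Round 3: C 5, D 13, E 17. C eliminated.
Round 4: D 18, E 17. D has a majority (≥18).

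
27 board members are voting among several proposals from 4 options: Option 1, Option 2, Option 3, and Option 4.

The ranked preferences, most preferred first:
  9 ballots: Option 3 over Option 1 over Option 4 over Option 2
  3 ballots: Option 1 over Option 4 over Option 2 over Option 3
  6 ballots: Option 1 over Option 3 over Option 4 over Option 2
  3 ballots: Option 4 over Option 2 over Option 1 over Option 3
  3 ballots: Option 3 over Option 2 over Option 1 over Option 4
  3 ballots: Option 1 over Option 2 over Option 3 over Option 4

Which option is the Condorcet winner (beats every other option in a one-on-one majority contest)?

Option 1

Option 1 vs Option 2: 21–6
Option 1 vs Option 3: 15–12
Option 1 vs Option 4: 24–3
Option 1 beats every other option.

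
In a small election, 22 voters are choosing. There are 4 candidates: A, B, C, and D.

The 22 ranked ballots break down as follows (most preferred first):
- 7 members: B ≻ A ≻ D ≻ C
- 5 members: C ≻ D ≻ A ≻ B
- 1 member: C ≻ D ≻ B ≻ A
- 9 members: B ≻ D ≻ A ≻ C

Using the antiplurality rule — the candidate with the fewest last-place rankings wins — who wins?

D

Last-place votes: A 1, B 5, C 16, D 0.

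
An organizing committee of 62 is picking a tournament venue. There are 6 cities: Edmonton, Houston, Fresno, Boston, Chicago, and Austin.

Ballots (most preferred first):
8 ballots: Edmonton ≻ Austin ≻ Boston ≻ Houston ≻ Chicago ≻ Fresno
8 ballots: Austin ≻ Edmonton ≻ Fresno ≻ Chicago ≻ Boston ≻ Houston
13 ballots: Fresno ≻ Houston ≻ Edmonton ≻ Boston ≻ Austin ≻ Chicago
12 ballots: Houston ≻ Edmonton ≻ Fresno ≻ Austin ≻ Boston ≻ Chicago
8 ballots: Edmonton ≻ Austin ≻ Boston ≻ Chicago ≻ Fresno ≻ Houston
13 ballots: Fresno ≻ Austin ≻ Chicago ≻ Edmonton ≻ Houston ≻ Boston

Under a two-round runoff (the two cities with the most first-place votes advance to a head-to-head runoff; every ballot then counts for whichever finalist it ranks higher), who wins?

Edmonton

Round 1 first-place votes: Edmonton 16, Houston 12, Fresno 26, Boston 0, Chicago 0, Austin 8. Fresno and Edmonton advance.
Runoff: Fresno is ranked above Edmonton on 26 ballots, Edmonton above Fresno on 36.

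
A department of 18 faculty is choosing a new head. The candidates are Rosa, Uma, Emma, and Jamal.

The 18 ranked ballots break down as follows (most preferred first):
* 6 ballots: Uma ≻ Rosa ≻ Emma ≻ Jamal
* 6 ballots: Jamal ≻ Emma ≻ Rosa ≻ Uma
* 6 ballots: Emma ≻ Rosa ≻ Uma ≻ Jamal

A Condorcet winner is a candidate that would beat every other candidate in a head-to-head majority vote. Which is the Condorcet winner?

Emma vs Rosa: 12–6
Emma vs Uma: 12–6
Emma vs Jamal: 12–6
Emma beats every other candidate.

Emma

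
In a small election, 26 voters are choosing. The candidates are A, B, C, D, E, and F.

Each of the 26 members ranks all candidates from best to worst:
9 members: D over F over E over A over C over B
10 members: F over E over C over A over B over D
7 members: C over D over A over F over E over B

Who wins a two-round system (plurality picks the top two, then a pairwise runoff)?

D

Round 1 first-place votes: A 0, B 0, C 7, D 9, E 0, F 10. F and D advance.
Runoff: F is ranked above D on 10 ballots, D above F on 16.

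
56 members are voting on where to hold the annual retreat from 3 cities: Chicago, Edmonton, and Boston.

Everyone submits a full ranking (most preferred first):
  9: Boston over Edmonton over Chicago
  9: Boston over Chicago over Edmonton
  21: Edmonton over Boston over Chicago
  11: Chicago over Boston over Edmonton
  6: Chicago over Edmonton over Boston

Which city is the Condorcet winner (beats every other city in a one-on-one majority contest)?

Boston vs Chicago: 39–17
Boston vs Edmonton: 29–27
Boston beats every other city.

Boston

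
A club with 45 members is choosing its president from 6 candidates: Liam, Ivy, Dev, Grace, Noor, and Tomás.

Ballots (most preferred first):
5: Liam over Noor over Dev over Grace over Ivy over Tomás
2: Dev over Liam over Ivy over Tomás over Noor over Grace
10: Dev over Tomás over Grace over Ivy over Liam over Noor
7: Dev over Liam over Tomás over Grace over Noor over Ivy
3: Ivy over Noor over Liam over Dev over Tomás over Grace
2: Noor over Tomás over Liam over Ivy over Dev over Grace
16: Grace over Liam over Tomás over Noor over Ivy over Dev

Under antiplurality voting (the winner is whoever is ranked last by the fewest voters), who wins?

Liam

Last-place votes: Liam 0, Ivy 7, Dev 16, Grace 7, Noor 10, Tomás 5.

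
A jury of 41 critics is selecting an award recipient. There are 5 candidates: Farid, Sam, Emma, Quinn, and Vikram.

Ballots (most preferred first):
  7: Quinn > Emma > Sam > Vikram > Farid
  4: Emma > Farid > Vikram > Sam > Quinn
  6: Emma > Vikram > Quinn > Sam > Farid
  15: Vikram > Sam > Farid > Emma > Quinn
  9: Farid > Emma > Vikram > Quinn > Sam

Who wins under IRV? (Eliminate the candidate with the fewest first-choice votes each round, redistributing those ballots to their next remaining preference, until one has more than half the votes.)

Round 1: Farid 9, Sam 0, Emma 10, Quinn 7, Vikram 15. Sam eliminated.
Round 2: Farid 9, Emma 10, Quinn 7, Vikram 15. Quinn eliminated.
Round 3: Farid 9, Emma 17, Vikram 15. Farid eliminated.
Round 4: Emma 26, Vikram 15. Emma has a majority (≥21).

Emma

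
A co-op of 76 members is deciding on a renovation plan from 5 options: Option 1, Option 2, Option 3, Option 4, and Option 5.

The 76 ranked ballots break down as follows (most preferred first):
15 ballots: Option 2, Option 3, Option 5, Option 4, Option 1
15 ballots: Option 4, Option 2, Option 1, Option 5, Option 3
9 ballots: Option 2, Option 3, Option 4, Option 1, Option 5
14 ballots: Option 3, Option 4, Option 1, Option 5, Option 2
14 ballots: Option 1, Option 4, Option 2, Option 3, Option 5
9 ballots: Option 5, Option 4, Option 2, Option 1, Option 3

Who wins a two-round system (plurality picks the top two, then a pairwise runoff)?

Round 1 first-place votes: Option 1 14, Option 2 24, Option 3 14, Option 4 15, Option 5 9. Option 2 and Option 4 advance.
Runoff: Option 2 is ranked above Option 4 on 24 ballots, Option 4 above Option 2 on 52.

Option 4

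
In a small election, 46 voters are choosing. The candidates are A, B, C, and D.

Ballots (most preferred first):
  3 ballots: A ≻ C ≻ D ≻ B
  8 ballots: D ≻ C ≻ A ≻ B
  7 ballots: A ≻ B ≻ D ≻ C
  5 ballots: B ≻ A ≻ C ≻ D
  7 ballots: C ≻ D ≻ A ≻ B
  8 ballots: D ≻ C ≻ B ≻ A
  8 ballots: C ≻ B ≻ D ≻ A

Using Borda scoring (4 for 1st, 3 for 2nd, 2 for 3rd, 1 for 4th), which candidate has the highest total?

C

A: 3×4 + 8×2 + 7×4 + 5×3 + 7×2 + 8×1 + 8×1 = 101
B: 3×1 + 8×1 + 7×3 + 5×4 + 7×1 + 8×2 + 8×3 = 99
C: 3×3 + 8×3 + 7×1 + 5×2 + 7×4 + 8×3 + 8×4 = 134
D: 3×2 + 8×4 + 7×2 + 5×1 + 7×3 + 8×4 + 8×2 = 126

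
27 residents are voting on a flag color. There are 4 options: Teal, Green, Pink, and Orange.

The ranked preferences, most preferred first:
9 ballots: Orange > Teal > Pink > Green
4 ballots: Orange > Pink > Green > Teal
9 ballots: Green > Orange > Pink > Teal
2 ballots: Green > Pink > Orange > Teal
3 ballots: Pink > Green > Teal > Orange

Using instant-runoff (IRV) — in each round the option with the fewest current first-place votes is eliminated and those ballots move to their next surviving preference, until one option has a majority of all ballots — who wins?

Round 1: Teal 0, Green 11, Pink 3, Orange 13. Teal eliminated.
Round 2: Green 11, Pink 3, Orange 13. Pink eliminated.
Round 3: Green 14, Orange 13. Green has a majority (≥14).

Green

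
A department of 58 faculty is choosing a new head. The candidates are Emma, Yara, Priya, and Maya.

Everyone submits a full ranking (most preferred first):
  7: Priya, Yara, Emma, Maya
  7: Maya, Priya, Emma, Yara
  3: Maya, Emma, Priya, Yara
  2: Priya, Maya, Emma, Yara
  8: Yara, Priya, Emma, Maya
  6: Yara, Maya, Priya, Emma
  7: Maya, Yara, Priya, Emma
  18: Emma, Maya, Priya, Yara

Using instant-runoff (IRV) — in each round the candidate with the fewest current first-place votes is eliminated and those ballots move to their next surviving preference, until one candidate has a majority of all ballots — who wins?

Round 1: Emma 18, Yara 14, Priya 9, Maya 17. Priya eliminated.
Round 2: Emma 18, Yara 21, Maya 19. Emma eliminated.
Round 3: Yara 21, Maya 37. Maya has a majority (≥30).

Maya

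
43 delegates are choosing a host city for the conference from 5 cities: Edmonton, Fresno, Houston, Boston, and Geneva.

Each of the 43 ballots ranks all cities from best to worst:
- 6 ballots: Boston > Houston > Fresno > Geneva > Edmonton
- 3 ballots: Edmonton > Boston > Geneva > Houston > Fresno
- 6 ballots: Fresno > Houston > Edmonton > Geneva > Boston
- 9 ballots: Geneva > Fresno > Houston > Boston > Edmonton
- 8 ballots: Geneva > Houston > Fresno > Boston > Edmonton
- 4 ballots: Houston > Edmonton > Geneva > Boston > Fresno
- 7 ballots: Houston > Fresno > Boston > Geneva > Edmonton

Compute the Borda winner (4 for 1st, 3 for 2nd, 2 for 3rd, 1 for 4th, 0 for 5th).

Edmonton: 6×0 + 3×4 + 6×2 + 9×0 + 8×0 + 4×3 + 7×0 = 36
Fresno: 6×2 + 3×0 + 6×4 + 9×3 + 8×2 + 4×0 + 7×3 = 100
Houston: 6×3 + 3×1 + 6×3 + 9×2 + 8×3 + 4×4 + 7×4 = 125
Boston: 6×4 + 3×3 + 6×0 + 9×1 + 8×1 + 4×1 + 7×2 = 68
Geneva: 6×1 + 3×2 + 6×1 + 9×4 + 8×4 + 4×2 + 7×1 = 101

Houston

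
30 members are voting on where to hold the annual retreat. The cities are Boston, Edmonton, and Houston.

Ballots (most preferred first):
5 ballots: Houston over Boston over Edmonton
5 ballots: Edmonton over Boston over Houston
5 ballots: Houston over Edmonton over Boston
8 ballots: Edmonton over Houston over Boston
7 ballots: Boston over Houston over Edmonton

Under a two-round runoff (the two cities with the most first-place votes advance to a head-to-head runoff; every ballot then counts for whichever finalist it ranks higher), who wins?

Houston

Round 1 first-place votes: Boston 7, Edmonton 13, Houston 10. Edmonton and Houston advance.
Runoff: Edmonton is ranked above Houston on 13 ballots, Houston above Edmonton on 17.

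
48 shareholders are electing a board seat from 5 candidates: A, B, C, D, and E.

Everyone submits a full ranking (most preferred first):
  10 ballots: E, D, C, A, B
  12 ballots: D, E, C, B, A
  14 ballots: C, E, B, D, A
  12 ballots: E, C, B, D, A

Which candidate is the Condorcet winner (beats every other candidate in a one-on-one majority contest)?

E vs A: 48–0
E vs B: 48–0
E vs C: 34–14
E vs D: 36–12
E beats every other candidate.

E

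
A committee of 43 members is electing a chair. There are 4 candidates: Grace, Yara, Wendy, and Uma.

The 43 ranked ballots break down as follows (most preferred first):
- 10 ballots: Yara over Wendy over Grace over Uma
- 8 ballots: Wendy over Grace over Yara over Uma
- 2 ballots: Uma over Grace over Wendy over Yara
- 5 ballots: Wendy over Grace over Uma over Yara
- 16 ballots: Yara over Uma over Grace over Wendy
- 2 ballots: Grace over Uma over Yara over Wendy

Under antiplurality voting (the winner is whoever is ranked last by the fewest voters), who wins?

Grace

Last-place votes: Grace 0, Yara 7, Wendy 18, Uma 18.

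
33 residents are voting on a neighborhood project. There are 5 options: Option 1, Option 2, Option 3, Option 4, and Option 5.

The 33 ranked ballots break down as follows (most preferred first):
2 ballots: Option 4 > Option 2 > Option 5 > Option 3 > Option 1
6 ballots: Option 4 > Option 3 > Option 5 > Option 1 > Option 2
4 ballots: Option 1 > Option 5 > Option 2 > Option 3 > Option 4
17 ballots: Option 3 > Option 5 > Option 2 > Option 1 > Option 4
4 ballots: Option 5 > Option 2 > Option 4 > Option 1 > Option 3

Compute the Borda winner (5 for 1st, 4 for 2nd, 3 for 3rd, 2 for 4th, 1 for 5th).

Option 1: 2×1 + 6×2 + 4×5 + 17×2 + 4×2 = 76
Option 2: 2×4 + 6×1 + 4×3 + 17×3 + 4×4 = 93
Option 3: 2×2 + 6×4 + 4×2 + 17×5 + 4×1 = 125
Option 4: 2×5 + 6×5 + 4×1 + 17×1 + 4×3 = 73
Option 5: 2×3 + 6×3 + 4×4 + 17×4 + 4×5 = 128

Option 5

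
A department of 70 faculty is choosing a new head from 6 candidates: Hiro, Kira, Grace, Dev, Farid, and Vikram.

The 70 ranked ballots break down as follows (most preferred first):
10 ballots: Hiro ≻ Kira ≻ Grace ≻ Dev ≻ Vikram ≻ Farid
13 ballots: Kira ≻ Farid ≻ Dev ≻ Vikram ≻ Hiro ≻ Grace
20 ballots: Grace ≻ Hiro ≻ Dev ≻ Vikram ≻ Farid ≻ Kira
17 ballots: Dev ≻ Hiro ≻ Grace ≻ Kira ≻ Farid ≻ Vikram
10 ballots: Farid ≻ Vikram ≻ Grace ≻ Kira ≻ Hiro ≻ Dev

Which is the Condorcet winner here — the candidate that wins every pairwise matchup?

Hiro

Hiro vs Kira: 47–23
Hiro vs Grace: 40–30
Hiro vs Dev: 40–30
Hiro vs Farid: 47–23
Hiro vs Vikram: 47–23
Hiro beats every other candidate.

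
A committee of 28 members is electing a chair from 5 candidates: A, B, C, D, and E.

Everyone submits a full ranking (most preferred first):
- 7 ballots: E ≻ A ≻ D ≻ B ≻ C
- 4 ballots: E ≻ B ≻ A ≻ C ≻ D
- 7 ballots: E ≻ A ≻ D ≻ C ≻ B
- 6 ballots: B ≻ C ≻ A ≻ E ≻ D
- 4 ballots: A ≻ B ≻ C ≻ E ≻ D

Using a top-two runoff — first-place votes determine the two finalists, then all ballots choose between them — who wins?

Round 1 first-place votes: A 4, B 6, C 0, D 0, E 18. E and B advance.
Runoff: E is ranked above B on 18 ballots, B above E on 10.

E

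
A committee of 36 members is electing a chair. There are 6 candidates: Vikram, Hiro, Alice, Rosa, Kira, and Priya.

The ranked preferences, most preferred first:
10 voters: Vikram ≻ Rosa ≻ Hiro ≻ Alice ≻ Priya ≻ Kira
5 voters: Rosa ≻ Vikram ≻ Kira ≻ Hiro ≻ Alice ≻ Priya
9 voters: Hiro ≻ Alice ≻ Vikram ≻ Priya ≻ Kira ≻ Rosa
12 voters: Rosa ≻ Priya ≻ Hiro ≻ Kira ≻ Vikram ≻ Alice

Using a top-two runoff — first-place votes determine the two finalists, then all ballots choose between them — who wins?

Vikram

Round 1 first-place votes: Vikram 10, Hiro 9, Alice 0, Rosa 17, Kira 0, Priya 0. Rosa and Vikram advance.
Runoff: Rosa is ranked above Vikram on 17 ballots, Vikram above Rosa on 19.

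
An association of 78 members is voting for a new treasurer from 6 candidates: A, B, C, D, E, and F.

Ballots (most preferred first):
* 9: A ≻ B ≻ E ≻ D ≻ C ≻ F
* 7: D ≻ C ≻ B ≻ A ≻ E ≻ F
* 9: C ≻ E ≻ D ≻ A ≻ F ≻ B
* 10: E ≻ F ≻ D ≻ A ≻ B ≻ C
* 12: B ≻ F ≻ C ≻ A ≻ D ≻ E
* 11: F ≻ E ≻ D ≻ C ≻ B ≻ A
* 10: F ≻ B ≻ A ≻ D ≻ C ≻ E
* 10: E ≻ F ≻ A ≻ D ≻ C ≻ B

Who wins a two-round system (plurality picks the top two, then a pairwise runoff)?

Round 1 first-place votes: A 9, B 12, C 9, D 7, E 20, F 21. F and E advance.
Runoff: F is ranked above E on 33 ballots, E above F on 45.

E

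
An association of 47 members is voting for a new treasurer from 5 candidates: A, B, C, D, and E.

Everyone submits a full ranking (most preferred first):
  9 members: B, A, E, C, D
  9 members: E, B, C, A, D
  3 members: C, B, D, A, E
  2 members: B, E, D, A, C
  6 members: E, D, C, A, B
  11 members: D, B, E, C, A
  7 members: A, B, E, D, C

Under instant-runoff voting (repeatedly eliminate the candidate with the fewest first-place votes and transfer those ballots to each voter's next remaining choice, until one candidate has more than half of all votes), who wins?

Round 1: A 7, B 11, C 3, D 11, E 15. C eliminated.
Round 2: A 7, B 14, D 11, E 15. A eliminated.
Round 3: B 21, D 11, E 15. D eliminated.
Round 4: B 32, E 15. B has a majority (≥24).

B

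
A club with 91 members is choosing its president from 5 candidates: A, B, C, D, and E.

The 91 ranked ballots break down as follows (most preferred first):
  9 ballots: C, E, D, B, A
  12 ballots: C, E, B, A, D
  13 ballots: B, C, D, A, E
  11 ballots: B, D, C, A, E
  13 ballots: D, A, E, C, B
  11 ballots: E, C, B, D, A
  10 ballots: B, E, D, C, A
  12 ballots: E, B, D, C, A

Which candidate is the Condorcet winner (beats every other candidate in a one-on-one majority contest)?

E vs A: 54–37
E vs B: 57–34
E vs C: 46–45
E vs D: 54–37
E beats every other candidate.

E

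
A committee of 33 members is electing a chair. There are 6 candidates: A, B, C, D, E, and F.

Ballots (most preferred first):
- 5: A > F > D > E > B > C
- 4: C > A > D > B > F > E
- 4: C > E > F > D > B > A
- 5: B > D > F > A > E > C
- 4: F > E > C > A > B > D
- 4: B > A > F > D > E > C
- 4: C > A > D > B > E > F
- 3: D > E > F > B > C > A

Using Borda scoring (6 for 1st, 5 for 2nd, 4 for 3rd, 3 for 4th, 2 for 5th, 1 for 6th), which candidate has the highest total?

F

A: 5×6 + 4×5 + 4×1 + 5×3 + 4×3 + 4×5 + 4×5 + 3×1 = 124
B: 5×2 + 4×3 + 4×2 + 5×6 + 4×2 + 4×6 + 4×3 + 3×3 = 113
C: 5×1 + 4×6 + 4×6 + 5×1 + 4×4 + 4×1 + 4×6 + 3×2 = 108
D: 5×4 + 4×4 + 4×3 + 5×5 + 4×1 + 4×3 + 4×4 + 3×6 = 123
E: 5×3 + 4×1 + 4×5 + 5×2 + 4×5 + 4×2 + 4×2 + 3×5 = 100
F: 5×5 + 4×2 + 4×4 + 5×4 + 4×6 + 4×4 + 4×1 + 3×4 = 125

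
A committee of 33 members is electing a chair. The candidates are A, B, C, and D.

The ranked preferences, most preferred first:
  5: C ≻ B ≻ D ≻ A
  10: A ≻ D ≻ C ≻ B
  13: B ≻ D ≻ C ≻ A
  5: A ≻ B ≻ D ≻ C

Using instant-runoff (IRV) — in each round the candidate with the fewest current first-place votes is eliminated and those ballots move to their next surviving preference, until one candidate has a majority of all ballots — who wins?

Round 1: A 15, B 13, C 5, D 0. D eliminated.
Round 2: A 15, B 13, C 5. C eliminated.
Round 3: A 15, B 18. B has a majority (≥17).

B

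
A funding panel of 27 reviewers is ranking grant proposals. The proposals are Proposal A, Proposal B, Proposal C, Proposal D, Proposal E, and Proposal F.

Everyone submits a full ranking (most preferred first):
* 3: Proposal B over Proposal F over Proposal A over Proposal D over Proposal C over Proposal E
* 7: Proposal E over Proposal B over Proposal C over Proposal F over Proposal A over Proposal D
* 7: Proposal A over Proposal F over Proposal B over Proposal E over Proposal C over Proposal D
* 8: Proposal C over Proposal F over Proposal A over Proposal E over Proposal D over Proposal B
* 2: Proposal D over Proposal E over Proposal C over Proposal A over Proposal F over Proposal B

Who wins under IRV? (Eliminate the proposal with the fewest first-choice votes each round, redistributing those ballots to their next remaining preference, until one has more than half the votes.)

Proposal A

Round 1: Proposal A 7, Proposal B 3, Proposal C 8, Proposal D 2, Proposal E 7, Proposal F 0. Proposal F eliminated.
Round 2: Proposal A 7, Proposal B 3, Proposal C 8, Proposal D 2, Proposal E 7. Proposal D eliminated.
Round 3: Proposal A 7, Proposal B 3, Proposal C 8, Proposal E 9. Proposal B eliminated.
Round 4: Proposal A 10, Proposal C 8, Proposal E 9. Proposal C eliminated.
Round 5: Proposal A 18, Proposal E 9. Proposal A has a majority (≥14).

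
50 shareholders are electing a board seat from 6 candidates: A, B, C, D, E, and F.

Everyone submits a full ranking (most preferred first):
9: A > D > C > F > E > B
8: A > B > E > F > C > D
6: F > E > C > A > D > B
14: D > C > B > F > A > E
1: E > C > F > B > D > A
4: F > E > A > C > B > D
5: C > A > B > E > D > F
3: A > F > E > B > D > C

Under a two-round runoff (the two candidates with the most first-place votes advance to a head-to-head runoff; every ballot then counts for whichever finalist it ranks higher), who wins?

A

Round 1 first-place votes: A 20, B 0, C 5, D 14, E 1, F 10. A and D advance.
Runoff: A is ranked above D on 35 ballots, D above A on 15.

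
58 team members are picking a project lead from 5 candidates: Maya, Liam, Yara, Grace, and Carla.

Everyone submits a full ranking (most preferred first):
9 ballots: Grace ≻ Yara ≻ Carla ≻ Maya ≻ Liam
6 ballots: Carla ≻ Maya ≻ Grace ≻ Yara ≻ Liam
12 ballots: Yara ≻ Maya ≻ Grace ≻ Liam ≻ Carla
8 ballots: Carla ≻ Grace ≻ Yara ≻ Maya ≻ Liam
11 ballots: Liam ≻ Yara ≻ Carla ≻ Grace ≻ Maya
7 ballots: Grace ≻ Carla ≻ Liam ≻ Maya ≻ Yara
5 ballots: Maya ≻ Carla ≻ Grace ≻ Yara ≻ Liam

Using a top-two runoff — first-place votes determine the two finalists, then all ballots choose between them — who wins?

Round 1 first-place votes: Maya 5, Liam 11, Yara 12, Grace 16, Carla 14. Grace and Carla advance.
Runoff: Grace is ranked above Carla on 28 ballots, Carla above Grace on 30.

Carla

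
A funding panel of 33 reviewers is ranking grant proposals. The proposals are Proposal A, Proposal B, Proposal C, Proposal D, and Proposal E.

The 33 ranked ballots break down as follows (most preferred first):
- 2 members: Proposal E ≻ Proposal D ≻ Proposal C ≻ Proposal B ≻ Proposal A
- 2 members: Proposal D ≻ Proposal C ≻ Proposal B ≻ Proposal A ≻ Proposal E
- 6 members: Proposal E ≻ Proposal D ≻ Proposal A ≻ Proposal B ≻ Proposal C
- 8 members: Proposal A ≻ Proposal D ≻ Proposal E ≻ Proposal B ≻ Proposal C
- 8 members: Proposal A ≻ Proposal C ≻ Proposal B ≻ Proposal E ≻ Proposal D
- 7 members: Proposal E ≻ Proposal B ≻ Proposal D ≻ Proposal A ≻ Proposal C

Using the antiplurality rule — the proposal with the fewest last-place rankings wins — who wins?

Last-place votes: Proposal A 2, Proposal B 0, Proposal C 21, Proposal D 8, Proposal E 2.

Proposal B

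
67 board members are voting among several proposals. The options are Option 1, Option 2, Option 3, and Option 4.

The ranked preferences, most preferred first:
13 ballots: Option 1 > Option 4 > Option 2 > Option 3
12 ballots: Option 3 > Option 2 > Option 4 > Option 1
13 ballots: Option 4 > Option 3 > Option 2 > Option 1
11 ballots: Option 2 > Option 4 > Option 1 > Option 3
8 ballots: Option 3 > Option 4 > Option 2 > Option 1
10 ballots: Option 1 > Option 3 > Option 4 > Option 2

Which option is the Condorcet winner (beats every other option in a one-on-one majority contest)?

Option 4

Option 4 vs Option 1: 44–23
Option 4 vs Option 2: 44–23
Option 4 vs Option 3: 37–30
Option 4 beats every other option.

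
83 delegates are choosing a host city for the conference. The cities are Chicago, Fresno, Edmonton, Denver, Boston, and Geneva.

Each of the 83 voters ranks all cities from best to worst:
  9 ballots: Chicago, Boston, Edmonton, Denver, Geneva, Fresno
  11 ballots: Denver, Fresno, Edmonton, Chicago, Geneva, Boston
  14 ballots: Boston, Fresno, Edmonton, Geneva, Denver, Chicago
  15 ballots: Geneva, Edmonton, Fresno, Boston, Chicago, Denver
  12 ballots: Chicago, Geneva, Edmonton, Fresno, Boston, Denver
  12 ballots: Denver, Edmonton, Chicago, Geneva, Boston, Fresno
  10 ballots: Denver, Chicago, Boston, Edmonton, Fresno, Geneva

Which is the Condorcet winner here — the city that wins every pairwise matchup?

Edmonton vs Chicago: 52–31
Edmonton vs Fresno: 58–25
Edmonton vs Denver: 50–33
Edmonton vs Boston: 50–33
Edmonton vs Geneva: 56–27
Edmonton beats every other city.

Edmonton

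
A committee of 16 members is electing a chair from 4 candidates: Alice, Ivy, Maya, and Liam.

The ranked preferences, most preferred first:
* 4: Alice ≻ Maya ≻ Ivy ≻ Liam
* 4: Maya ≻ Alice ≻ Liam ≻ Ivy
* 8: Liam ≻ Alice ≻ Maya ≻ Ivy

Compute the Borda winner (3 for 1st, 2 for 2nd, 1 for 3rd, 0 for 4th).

Alice: 4×3 + 4×2 + 8×2 = 36
Ivy: 4×1 + 4×0 + 8×0 = 4
Maya: 4×2 + 4×3 + 8×1 = 28
Liam: 4×0 + 4×1 + 8×3 = 28

Alice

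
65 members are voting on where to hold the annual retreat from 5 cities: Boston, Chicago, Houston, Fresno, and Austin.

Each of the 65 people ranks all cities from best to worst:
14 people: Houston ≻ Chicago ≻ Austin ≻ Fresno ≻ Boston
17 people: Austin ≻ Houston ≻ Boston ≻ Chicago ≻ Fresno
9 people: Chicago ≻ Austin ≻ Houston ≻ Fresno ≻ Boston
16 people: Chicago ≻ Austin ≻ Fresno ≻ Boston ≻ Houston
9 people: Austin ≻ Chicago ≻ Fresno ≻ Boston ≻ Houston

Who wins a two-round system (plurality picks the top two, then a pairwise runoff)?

Chicago

Round 1 first-place votes: Boston 0, Chicago 25, Houston 14, Fresno 0, Austin 26. Austin and Chicago advance.
Runoff: Austin is ranked above Chicago on 26 ballots, Chicago above Austin on 39.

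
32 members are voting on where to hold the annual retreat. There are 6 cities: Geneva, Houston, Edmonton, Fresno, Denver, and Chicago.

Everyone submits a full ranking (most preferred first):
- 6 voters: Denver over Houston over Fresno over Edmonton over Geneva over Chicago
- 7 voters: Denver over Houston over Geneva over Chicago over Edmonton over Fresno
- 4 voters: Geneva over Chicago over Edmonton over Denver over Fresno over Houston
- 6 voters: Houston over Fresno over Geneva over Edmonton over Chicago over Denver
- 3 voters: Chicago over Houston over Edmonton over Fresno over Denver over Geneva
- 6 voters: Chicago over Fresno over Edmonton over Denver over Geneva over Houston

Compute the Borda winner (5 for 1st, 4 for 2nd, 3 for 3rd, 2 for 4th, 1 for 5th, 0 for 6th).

Houston

Geneva: 6×1 + 7×3 + 4×5 + 6×3 + 3×0 + 6×1 = 71
Houston: 6×4 + 7×4 + 4×0 + 6×5 + 3×4 + 6×0 = 94
Edmonton: 6×2 + 7×1 + 4×3 + 6×2 + 3×3 + 6×3 = 70
Fresno: 6×3 + 7×0 + 4×1 + 6×4 + 3×2 + 6×4 = 76
Denver: 6×5 + 7×5 + 4×2 + 6×0 + 3×1 + 6×2 = 88
Chicago: 6×0 + 7×2 + 4×4 + 6×1 + 3×5 + 6×5 = 81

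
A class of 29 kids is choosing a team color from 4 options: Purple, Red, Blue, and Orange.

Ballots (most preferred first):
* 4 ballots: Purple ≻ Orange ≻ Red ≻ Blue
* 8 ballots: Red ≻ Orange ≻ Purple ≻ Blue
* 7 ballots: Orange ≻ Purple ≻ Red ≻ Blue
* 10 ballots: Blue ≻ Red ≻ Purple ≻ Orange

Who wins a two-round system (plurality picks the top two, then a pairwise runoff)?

Red

Round 1 first-place votes: Purple 4, Red 8, Blue 10, Orange 7. Blue and Red advance.
Runoff: Blue is ranked above Red on 10 ballots, Red above Blue on 19.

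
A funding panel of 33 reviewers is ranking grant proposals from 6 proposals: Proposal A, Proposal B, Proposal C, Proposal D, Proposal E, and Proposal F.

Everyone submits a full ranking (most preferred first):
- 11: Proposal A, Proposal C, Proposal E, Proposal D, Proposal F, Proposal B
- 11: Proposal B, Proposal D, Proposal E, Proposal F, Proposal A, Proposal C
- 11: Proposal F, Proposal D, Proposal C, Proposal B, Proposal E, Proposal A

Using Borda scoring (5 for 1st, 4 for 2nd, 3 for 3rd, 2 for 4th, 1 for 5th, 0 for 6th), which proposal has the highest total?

Proposal A: 11×5 + 11×1 + 11×0 = 66
Proposal B: 11×0 + 11×5 + 11×2 = 77
Proposal C: 11×4 + 11×0 + 11×3 = 77
Proposal D: 11×2 + 11×4 + 11×4 = 110
Proposal E: 11×3 + 11×3 + 11×1 = 77
Proposal F: 11×1 + 11×2 + 11×5 = 88

Proposal D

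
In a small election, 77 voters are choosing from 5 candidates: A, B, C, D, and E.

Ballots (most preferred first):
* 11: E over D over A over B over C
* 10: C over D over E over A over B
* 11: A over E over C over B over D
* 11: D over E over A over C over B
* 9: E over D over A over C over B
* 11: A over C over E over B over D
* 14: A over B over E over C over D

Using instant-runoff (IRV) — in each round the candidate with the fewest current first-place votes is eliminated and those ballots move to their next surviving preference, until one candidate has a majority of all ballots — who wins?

D

Round 1: A 36, B 0, C 10, D 11, E 20. B eliminated.
Round 2: A 36, C 10, D 11, E 20. C eliminated.
Round 3: A 36, D 21, E 20. E eliminated.
Round 4: A 36, D 41. D has a majority (≥39).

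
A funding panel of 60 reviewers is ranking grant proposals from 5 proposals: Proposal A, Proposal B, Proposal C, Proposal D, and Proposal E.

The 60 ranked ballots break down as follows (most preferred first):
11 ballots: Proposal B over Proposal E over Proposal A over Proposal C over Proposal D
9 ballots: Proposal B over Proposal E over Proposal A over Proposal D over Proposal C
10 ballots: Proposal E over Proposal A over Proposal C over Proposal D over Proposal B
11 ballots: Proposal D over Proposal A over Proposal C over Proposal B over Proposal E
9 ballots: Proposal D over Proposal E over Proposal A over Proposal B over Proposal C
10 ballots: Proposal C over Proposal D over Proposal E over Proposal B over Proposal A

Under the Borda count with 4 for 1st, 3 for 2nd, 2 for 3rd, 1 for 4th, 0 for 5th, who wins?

Proposal E

Proposal A: 11×2 + 9×2 + 10×3 + 11×3 + 9×2 + 10×0 = 121
Proposal B: 11×4 + 9×4 + 10×0 + 11×1 + 9×1 + 10×1 = 110
Proposal C: 11×1 + 9×0 + 10×2 + 11×2 + 9×0 + 10×4 = 93
Proposal D: 11×0 + 9×1 + 10×1 + 11×4 + 9×4 + 10×3 = 129
Proposal E: 11×3 + 9×3 + 10×4 + 11×0 + 9×3 + 10×2 = 147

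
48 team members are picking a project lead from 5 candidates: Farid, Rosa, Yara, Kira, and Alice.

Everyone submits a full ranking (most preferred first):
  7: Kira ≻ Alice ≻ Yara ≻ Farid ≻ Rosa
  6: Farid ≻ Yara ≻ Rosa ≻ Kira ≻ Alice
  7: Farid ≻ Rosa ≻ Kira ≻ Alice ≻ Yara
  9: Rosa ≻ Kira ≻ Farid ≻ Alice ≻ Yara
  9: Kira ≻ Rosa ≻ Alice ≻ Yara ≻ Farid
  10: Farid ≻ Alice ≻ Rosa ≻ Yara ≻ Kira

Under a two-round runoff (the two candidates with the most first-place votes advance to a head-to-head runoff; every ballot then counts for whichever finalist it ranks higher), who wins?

Round 1 first-place votes: Farid 23, Rosa 9, Yara 0, Kira 16, Alice 0. Farid and Kira advance.
Runoff: Farid is ranked above Kira on 23 ballots, Kira above Farid on 25.

Kira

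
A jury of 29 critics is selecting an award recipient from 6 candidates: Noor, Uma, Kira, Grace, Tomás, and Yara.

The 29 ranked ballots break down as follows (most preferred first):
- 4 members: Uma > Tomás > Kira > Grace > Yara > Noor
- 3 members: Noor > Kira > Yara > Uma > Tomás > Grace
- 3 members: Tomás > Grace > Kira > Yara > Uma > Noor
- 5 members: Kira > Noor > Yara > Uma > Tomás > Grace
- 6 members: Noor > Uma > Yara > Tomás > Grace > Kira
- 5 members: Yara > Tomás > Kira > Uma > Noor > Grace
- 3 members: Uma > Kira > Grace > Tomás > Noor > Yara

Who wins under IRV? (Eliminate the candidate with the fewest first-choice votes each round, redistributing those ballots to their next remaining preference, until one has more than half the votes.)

Round 1: Noor 9, Uma 7, Kira 5, Grace 0, Tomás 3, Yara 5. Grace eliminated.
Round 2: Noor 9, Uma 7, Kira 5, Tomás 3, Yara 5. Tomás eliminated.
Round 3: Noor 9, Uma 7, Kira 8, Yara 5. Yara eliminated.
Round 4: Noor 9, Uma 7, Kira 13. Uma eliminated.
Round 5: Noor 9, Kira 20. Kira has a majority (≥15).

Kira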